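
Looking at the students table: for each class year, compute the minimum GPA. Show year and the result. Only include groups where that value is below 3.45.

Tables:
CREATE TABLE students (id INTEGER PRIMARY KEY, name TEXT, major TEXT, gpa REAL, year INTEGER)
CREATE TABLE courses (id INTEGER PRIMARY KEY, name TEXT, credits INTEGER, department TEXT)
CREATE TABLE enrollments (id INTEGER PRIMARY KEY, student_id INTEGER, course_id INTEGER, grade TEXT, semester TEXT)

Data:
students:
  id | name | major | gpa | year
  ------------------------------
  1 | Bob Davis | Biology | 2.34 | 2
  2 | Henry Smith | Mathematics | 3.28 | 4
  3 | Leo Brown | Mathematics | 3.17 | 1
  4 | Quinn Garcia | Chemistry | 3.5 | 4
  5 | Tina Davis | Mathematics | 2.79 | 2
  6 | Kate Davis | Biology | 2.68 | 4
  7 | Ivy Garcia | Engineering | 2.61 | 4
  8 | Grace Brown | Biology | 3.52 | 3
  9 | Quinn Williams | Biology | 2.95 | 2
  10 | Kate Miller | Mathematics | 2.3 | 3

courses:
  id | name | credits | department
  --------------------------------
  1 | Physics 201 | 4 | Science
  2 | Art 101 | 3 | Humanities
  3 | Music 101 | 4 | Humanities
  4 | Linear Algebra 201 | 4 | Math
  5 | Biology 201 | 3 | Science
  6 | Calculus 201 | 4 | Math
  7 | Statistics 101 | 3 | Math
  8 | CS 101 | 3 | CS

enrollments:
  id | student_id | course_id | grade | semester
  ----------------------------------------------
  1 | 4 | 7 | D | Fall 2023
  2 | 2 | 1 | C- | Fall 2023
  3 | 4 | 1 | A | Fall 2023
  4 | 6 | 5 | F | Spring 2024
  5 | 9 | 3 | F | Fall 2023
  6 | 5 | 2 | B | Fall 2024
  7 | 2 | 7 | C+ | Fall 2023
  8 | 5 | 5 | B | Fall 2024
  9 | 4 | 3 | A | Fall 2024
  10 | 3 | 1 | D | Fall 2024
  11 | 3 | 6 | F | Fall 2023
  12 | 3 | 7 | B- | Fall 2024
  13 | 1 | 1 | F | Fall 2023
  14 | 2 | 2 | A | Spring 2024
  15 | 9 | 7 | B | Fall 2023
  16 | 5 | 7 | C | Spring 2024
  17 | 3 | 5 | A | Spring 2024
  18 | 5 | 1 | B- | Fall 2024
SELECT year, MIN(gpa) AS min_gpa FROM students GROUP BY year HAVING MIN(gpa) < 3.45

Execution result:
year | min_gpa
1 | 3.17
2 | 2.34
3 | 2.30
4 | 2.61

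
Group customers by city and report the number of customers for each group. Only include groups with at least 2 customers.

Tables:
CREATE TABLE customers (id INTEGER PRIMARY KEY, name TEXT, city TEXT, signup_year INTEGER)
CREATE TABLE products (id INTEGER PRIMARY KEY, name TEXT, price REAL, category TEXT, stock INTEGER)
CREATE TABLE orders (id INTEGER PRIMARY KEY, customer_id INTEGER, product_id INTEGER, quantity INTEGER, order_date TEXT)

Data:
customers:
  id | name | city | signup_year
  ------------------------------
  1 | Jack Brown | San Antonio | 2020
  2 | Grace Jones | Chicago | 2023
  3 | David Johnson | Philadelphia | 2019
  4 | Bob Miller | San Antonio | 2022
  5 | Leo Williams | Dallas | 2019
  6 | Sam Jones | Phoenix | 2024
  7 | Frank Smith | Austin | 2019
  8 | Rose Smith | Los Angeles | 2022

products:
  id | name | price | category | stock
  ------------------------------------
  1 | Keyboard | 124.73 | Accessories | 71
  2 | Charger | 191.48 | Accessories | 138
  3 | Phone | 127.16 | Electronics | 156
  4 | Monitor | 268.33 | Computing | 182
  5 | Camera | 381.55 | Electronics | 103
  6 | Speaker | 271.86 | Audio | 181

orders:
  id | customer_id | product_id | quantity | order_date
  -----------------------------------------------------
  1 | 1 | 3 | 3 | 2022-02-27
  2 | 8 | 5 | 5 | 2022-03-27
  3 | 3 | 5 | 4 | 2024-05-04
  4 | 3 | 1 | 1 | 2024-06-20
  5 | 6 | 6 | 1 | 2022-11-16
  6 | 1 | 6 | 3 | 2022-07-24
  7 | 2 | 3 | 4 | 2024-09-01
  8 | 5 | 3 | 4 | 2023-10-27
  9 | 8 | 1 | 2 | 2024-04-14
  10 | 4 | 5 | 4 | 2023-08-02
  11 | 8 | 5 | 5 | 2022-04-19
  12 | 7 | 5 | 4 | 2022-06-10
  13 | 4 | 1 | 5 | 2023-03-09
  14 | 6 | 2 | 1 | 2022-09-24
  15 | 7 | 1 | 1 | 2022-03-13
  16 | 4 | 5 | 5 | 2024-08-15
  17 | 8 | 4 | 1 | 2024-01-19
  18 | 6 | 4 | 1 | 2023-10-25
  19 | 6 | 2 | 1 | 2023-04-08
SELECT city, COUNT(*) AS n FROM customers GROUP BY city HAVING COUNT(*) >= 2

Execution result:
city | n
San Antonio | 2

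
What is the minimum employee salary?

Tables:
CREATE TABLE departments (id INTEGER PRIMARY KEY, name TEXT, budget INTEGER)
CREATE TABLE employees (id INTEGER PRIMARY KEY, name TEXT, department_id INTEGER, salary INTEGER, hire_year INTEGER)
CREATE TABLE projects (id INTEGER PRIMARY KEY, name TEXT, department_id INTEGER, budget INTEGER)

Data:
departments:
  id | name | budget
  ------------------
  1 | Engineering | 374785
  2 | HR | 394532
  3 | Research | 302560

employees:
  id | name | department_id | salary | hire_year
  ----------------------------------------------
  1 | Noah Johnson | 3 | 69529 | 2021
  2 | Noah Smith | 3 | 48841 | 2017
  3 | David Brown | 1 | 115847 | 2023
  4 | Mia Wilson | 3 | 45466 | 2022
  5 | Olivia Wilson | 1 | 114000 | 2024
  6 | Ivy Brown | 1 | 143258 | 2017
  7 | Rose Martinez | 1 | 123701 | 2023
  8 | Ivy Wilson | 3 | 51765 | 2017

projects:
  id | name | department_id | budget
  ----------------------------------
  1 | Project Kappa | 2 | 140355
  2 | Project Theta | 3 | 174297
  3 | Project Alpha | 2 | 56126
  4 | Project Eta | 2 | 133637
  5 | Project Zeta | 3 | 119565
SELECT MIN(salary) FROM employees

Execution result:
45466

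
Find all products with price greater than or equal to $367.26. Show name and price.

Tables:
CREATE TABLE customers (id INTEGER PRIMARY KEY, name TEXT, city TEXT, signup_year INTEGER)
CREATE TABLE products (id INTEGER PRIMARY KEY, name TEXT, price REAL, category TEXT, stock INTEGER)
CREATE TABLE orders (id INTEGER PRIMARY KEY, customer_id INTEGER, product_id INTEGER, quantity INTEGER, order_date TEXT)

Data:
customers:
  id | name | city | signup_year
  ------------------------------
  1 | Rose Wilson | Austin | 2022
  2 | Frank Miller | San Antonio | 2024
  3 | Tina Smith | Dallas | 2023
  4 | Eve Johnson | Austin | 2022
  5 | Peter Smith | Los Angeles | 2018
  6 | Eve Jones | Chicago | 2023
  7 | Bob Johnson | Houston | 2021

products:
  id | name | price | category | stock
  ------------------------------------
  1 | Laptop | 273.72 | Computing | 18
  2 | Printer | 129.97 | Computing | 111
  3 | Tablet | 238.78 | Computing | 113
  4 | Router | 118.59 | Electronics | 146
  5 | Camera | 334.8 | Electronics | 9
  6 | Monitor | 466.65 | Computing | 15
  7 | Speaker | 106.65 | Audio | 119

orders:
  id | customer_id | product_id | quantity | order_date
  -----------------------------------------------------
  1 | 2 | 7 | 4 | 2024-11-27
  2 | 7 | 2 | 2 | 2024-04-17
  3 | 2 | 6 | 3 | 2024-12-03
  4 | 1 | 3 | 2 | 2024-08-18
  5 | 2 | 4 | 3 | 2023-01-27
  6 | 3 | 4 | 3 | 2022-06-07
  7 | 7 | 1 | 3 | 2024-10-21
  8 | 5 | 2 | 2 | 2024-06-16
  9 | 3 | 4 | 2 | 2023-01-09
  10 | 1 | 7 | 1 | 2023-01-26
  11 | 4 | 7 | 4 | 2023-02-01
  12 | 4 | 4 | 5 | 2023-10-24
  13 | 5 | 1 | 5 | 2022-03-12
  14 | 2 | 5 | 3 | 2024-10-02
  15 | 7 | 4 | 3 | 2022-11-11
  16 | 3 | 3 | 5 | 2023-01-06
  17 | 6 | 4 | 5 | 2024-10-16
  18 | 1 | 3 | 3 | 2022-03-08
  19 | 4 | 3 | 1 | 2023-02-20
SELECT name, price FROM products WHERE price >= 367.26

Execution result:
name | price
Monitor | 466.65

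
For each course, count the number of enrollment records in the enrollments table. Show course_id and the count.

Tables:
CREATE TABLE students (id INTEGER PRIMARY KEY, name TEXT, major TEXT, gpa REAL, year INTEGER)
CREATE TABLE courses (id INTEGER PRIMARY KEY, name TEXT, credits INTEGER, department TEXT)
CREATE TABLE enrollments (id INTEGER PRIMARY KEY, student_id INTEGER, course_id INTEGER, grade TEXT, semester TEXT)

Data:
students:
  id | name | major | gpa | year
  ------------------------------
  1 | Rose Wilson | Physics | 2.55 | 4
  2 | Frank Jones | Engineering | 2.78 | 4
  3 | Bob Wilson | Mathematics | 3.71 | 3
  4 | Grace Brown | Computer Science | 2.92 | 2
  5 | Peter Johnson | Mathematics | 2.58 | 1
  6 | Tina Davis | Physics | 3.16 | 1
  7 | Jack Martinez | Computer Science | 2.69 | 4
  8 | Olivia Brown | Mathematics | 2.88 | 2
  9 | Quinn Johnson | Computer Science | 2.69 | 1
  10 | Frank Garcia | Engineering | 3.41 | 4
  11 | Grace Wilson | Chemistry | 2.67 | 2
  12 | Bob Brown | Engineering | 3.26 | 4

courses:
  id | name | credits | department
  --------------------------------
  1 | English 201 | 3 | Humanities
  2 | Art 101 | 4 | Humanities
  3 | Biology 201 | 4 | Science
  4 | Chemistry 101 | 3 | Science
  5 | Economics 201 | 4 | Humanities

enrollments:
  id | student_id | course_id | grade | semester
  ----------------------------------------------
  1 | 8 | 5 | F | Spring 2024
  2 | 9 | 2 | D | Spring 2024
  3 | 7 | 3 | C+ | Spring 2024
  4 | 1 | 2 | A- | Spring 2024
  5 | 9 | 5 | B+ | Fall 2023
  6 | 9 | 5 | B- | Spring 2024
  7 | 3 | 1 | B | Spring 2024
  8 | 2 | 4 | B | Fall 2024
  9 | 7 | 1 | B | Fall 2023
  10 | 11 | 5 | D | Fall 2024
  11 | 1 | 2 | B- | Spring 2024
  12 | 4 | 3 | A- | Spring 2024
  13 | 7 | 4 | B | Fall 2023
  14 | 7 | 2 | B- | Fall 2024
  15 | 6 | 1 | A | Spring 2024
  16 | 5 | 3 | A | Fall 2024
SELECT course_id, COUNT(*) AS enrollment_count FROM enrollments GROUP BY course_id

Execution result:
course_id | enrollment_count
1 | 3
2 | 4
3 | 3
4 | 2
5 | 4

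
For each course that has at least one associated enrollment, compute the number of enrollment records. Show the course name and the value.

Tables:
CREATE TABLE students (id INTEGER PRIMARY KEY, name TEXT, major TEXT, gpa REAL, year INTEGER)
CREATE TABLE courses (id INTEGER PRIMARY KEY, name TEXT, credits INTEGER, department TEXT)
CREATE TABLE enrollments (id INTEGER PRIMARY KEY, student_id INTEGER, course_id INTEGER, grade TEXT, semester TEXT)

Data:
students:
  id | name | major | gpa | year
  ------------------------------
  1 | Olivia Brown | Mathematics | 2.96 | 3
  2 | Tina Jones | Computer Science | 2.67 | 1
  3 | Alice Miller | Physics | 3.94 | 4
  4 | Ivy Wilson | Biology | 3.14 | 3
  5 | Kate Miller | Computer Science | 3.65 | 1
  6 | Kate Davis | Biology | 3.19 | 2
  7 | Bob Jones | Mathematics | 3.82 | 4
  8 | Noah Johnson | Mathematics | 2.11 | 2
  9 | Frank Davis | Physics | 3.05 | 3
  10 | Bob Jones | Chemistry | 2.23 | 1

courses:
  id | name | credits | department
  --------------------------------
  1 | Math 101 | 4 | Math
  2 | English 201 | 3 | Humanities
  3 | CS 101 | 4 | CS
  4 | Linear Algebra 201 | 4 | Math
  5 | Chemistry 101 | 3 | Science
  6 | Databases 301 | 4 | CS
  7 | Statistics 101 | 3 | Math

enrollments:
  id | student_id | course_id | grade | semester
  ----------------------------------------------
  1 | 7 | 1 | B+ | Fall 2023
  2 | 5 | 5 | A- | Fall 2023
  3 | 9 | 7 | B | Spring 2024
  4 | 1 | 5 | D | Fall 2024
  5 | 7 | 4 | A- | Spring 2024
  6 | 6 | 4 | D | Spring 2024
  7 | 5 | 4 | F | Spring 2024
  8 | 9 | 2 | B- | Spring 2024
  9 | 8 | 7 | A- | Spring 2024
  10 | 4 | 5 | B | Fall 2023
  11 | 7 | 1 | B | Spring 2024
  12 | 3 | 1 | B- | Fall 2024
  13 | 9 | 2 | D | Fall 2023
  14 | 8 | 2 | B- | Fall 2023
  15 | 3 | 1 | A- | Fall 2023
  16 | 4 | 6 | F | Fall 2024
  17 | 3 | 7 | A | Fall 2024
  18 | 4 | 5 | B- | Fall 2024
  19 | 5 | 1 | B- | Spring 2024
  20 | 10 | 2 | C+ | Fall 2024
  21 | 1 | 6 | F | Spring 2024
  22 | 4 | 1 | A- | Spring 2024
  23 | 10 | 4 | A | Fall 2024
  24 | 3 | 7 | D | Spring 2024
SELECT p.name, COUNT(*) AS n FROM enrollments c JOIN courses p ON c.course_id = p.id GROUP BY p.id, p.name

Execution result:
name | n
Math 101 | 6
English 201 | 4
Linear Algebra 201 | 4
Chemistry 101 | 4
Databases 301 | 2
Statistics 101 | 4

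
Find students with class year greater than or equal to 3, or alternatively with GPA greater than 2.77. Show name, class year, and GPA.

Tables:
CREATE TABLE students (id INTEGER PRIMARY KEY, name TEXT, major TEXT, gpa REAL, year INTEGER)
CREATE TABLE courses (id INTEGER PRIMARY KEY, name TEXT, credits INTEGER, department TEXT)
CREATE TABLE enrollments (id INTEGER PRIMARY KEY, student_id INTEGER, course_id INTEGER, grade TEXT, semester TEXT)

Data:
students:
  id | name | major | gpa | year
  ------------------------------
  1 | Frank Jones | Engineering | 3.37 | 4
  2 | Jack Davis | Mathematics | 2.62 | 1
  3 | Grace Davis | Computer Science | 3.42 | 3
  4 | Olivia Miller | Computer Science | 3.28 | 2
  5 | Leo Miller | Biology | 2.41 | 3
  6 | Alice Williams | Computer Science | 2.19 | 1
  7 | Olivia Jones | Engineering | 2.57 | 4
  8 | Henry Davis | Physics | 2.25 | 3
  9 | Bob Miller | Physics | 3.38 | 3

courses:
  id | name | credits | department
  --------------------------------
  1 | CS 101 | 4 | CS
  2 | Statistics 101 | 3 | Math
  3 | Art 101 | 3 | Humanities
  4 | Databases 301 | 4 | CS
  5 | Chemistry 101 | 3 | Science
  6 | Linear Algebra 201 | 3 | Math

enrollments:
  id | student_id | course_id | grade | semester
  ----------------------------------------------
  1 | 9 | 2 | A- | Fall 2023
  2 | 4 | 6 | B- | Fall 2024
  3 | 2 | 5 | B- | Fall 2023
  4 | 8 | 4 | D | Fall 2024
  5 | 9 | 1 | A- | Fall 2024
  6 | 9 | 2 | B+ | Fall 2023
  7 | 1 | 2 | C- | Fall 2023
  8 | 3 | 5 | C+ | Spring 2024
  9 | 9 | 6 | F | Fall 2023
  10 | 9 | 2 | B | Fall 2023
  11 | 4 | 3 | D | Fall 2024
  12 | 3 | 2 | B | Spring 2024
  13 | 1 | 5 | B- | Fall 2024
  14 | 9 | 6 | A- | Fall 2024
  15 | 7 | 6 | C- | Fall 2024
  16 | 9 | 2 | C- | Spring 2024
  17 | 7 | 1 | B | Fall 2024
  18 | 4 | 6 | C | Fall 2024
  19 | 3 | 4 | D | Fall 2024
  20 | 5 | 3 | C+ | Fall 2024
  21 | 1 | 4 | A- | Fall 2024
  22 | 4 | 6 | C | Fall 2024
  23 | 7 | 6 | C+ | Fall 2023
SELECT name, year, gpa FROM students WHERE year >= 3 OR gpa > 2.77

Execution result:
name | year | gpa
Frank Jones | 4 | 3.37
Grace Davis | 3 | 3.42
Olivia Miller | 2 | 3.28
Leo Miller | 3 | 2.41
Olivia Jones | 4 | 2.57
Henry Davis | 3 | 2.25
Bob Miller | 3 | 3.38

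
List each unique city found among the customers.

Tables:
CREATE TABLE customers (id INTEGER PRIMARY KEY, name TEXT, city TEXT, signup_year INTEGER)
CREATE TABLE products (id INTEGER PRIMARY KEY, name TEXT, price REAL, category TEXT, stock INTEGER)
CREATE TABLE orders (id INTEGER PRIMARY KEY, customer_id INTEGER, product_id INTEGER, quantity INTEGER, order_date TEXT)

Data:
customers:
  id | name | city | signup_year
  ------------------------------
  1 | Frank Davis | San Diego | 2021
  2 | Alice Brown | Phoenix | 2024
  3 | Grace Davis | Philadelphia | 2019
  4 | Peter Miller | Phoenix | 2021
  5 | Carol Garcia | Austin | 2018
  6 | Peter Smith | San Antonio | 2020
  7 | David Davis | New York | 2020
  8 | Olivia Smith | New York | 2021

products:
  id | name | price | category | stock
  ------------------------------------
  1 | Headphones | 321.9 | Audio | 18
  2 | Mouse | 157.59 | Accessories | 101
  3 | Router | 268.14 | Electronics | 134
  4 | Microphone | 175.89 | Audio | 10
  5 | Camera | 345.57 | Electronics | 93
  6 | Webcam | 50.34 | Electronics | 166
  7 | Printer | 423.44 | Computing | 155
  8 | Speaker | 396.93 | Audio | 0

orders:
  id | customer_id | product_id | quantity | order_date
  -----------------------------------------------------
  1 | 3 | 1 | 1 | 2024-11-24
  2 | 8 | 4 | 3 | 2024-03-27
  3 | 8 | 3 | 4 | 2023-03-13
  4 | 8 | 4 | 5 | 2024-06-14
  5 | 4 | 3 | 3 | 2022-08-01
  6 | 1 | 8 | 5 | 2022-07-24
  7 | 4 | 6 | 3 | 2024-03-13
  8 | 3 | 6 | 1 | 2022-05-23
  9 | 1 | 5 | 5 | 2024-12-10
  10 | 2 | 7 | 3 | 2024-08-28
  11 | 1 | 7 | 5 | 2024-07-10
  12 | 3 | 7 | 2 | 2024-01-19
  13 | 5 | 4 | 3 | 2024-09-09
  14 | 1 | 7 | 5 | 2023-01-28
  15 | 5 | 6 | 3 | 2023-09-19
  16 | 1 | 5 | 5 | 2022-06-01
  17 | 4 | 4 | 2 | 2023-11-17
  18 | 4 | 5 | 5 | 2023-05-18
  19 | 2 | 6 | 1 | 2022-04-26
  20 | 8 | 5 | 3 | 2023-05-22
SELECT DISTINCT city FROM customers

Execution result:
city
San Diego
Phoenix
Philadelphia
Austin
San Antonio
New York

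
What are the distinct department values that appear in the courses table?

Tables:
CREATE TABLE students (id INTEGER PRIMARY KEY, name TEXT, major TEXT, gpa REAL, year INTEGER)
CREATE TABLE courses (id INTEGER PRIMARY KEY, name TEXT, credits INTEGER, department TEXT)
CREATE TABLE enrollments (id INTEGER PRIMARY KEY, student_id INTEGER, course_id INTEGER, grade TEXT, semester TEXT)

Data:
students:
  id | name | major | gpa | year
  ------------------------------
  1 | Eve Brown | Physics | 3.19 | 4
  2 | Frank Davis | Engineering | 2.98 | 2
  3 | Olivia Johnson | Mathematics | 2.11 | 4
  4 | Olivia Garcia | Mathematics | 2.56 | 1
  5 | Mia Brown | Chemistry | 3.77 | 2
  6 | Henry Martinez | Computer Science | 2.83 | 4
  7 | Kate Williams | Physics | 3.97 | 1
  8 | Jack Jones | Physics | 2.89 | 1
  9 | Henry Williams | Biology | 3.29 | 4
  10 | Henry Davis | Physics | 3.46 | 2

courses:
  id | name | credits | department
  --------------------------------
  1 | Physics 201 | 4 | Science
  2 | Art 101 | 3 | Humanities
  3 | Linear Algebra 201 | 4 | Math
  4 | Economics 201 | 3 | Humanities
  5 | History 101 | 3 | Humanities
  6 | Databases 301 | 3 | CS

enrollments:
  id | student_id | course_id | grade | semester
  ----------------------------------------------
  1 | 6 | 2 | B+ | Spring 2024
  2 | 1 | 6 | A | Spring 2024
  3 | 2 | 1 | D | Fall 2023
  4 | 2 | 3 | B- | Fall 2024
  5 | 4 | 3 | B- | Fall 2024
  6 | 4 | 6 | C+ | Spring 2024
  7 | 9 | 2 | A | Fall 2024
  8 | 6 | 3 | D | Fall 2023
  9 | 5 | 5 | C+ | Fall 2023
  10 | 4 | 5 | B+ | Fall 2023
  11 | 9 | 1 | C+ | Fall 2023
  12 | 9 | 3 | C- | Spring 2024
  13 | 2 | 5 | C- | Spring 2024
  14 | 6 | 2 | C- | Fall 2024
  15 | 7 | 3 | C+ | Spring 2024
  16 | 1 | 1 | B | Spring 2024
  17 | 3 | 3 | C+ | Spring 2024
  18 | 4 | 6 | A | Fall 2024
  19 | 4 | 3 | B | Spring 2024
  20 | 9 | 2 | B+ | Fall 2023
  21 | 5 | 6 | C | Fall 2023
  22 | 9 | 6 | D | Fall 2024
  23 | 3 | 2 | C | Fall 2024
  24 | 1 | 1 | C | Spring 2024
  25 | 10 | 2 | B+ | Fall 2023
SELECT DISTINCT department FROM courses

Execution result:
department
Science
Humanities
Math
CS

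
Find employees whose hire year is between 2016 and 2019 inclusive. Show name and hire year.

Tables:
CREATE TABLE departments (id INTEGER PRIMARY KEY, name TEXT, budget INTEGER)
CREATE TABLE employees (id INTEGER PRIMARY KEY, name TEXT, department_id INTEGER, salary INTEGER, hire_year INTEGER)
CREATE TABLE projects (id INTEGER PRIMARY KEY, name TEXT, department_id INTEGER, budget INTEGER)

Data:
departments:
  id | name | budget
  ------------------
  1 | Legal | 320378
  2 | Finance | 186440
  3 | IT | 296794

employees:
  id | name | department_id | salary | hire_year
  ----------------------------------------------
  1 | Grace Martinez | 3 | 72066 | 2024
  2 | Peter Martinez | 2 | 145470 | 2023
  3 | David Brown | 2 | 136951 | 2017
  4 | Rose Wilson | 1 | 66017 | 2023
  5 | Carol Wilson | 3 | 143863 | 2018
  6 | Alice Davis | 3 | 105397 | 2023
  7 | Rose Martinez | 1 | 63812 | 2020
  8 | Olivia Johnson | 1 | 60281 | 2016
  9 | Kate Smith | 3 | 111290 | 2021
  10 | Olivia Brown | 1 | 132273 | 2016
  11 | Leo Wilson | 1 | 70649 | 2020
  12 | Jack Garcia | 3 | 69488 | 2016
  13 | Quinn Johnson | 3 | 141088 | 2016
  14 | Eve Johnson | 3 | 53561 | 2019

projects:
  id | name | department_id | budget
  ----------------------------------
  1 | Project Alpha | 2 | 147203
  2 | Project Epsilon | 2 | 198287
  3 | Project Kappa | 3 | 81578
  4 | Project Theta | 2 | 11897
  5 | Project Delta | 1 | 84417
SELECT name, hire_year FROM employees WHERE hire_year BETWEEN 2016 AND 2019

Execution result:
name | hire_year
David Brown | 2017
Carol Wilson | 2018
Olivia Johnson | 2016
Olivia Brown | 2016
Jack Garcia | 2016
Quinn Johnson | 2016
Eve Johnson | 2019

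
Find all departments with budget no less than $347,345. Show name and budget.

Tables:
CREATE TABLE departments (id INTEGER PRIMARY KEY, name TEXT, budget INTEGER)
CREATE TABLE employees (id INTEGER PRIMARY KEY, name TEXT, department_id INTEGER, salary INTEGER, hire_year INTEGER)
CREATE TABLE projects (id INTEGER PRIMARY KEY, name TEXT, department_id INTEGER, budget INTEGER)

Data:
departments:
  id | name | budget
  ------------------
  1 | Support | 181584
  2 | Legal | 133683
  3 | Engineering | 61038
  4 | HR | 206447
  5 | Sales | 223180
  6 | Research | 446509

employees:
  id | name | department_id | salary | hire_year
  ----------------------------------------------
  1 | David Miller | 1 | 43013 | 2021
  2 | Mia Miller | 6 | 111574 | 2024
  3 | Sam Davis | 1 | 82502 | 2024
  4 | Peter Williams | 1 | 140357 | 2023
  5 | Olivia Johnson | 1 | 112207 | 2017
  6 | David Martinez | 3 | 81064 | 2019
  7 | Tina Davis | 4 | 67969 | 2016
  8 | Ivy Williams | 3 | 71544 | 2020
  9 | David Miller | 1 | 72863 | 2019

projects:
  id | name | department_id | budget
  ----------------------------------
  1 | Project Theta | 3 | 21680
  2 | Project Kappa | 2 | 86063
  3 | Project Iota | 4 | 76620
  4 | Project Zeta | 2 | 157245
SELECT name, budget FROM departments WHERE budget >= 347345

Execution result:
name | budget
Research | 446509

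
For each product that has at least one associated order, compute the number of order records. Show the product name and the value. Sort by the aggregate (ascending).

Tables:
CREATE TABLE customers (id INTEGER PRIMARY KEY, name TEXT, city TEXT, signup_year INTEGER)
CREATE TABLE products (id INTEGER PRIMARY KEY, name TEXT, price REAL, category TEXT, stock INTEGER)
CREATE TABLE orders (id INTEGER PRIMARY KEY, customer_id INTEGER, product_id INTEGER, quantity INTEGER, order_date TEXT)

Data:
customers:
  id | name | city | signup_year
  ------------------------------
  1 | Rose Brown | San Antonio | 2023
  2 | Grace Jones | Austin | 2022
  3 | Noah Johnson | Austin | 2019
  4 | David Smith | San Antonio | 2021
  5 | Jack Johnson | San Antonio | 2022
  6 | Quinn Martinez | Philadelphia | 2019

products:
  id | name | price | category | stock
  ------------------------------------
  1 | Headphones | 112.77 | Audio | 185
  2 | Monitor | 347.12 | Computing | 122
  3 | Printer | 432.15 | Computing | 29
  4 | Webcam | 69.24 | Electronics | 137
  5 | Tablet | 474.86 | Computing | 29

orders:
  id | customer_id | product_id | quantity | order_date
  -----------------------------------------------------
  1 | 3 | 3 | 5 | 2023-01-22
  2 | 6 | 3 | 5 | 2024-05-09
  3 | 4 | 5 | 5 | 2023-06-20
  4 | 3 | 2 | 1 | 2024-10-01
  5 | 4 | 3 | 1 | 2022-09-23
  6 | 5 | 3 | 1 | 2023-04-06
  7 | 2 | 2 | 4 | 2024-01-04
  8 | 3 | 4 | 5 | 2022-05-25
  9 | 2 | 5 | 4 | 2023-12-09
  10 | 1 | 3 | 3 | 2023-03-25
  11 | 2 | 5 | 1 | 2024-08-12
SELECT p.name, COUNT(*) AS n FROM orders c JOIN products p ON c.product_id = p.id GROUP BY p.id, p.name ORDER BY n ASC

Execution result:
name | n
Webcam | 1
Monitor | 2
Tablet | 3
Printer | 5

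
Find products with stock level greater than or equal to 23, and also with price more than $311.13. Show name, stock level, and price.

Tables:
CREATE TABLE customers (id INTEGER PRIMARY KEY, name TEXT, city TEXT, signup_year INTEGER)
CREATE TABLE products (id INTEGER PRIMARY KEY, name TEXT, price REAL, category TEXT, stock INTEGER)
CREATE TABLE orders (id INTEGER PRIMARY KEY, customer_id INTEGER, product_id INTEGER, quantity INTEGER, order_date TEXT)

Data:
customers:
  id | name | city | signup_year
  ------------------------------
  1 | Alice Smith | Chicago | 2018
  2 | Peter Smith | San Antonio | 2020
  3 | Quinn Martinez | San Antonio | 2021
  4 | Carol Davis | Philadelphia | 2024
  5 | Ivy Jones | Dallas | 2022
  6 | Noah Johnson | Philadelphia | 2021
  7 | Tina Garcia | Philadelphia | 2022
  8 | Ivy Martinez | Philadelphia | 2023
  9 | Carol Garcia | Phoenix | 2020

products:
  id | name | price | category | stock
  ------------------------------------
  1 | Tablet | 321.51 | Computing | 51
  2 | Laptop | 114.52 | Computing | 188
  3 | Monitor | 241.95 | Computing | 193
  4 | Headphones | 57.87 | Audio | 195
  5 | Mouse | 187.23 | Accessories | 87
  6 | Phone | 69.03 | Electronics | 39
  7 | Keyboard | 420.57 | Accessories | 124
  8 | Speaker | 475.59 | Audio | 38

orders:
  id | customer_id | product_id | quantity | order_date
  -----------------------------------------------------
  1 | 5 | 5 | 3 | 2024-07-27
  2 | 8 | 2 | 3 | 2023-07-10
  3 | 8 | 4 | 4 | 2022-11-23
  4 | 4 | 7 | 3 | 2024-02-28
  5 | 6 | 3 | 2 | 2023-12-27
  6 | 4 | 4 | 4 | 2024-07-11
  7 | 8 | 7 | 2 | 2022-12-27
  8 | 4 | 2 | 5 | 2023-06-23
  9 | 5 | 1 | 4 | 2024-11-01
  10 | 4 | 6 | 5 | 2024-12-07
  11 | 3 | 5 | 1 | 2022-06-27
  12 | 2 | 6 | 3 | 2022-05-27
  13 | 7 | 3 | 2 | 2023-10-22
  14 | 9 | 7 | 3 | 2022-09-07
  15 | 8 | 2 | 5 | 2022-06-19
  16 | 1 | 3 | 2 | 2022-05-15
SELECT name, stock, price FROM products WHERE stock >= 23 AND price > 311.13

Execution result:
name | stock | price
Tablet | 51 | 321.51
Keyboard | 124 | 420.57
Speaker | 38 | 475.59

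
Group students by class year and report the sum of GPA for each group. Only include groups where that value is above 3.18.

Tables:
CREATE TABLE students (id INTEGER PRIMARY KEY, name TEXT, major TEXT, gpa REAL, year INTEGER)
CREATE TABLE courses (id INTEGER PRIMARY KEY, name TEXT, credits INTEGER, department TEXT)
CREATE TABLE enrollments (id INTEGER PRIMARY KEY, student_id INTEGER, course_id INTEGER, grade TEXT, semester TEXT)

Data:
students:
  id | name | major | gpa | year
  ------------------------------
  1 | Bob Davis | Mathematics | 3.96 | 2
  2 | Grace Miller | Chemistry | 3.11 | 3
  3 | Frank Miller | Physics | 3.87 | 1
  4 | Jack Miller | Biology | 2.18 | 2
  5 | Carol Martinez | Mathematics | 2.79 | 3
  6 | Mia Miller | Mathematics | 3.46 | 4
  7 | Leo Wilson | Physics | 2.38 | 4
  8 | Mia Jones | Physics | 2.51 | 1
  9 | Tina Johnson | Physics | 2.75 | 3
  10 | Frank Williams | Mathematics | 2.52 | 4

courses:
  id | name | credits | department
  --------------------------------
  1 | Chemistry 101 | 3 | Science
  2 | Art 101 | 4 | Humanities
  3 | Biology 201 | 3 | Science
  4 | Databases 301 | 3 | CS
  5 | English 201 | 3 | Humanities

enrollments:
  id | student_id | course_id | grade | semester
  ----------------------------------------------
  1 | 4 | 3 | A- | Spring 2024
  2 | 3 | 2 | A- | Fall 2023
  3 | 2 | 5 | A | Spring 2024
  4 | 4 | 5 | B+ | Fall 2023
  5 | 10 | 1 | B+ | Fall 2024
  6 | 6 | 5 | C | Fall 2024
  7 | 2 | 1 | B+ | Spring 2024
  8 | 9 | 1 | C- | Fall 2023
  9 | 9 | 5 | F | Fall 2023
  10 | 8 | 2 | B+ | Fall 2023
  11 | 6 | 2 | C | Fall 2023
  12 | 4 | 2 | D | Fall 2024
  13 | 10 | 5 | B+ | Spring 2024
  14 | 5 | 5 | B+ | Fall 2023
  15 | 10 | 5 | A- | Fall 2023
SELECT year, SUM(gpa) AS sum_gpa FROM students GROUP BY year HAVING SUM(gpa) > 3.18

Execution result:
year | sum_gpa
1 | 6.38
2 | 6.14
3 | 8.65
4 | 8.36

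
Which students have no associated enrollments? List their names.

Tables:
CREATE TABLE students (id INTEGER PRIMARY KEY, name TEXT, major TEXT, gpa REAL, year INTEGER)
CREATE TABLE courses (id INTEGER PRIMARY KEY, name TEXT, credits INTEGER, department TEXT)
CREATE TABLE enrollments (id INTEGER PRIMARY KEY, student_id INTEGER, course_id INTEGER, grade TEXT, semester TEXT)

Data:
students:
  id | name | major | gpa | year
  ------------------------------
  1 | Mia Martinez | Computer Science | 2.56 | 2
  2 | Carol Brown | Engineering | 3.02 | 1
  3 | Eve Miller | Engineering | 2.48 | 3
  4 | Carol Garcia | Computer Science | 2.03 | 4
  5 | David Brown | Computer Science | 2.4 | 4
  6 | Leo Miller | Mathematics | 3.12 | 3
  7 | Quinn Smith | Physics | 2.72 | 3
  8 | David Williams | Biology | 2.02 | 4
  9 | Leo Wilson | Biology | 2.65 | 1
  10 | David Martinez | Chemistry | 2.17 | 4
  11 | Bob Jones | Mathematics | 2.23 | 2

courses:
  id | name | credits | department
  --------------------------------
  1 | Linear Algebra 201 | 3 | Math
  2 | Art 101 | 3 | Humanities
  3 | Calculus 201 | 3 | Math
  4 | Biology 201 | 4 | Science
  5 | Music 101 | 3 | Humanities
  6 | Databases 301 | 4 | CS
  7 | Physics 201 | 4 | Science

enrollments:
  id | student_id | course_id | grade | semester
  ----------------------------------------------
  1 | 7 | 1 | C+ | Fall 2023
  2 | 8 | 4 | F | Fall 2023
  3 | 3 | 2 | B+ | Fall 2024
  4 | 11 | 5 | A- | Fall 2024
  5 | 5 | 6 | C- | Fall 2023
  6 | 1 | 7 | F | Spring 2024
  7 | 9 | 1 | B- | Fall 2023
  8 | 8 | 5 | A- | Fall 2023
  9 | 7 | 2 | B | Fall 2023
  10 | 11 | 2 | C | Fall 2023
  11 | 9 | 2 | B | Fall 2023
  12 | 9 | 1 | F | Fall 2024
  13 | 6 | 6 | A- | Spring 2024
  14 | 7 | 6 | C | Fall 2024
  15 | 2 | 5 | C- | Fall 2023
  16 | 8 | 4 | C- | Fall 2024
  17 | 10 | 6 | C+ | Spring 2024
SELECT p.name FROM students p LEFT JOIN enrollments c ON c.student_id = p.id WHERE c.id IS NULL

Execution result:
Carol Garcia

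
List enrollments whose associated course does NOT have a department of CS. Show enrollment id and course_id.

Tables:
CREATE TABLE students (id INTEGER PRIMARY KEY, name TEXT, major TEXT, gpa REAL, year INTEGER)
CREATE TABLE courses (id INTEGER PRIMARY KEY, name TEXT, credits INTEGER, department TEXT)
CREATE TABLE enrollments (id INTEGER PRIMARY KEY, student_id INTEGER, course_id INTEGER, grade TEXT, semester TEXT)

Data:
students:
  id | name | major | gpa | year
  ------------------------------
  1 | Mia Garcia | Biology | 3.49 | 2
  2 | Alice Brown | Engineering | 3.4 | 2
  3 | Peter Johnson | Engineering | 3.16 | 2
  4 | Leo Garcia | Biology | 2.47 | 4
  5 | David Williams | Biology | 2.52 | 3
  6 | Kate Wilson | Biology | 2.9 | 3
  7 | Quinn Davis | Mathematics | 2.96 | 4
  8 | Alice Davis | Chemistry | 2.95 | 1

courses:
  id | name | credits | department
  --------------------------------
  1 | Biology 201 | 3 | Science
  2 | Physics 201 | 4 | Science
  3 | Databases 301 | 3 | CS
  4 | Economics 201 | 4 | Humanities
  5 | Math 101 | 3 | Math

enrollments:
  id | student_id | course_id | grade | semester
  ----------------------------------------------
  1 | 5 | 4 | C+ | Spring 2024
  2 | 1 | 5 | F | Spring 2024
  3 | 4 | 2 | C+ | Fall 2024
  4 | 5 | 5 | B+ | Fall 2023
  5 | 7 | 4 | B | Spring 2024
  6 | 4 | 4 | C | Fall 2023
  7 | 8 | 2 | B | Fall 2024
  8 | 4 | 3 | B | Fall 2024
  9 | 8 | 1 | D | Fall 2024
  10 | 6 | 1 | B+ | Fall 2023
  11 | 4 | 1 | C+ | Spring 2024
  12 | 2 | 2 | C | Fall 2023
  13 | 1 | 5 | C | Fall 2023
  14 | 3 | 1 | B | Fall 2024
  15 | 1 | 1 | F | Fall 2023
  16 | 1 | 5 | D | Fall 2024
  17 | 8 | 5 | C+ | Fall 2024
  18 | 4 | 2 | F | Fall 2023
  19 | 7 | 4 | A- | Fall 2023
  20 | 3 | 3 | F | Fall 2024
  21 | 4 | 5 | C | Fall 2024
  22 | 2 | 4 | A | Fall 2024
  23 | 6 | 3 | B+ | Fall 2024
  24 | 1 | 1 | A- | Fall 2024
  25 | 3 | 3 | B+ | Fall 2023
SELECT id, course_id FROM enrollments WHERE course_id NOT IN (SELECT id FROM courses WHERE department = 'CS')

Execution result:
id | course_id
1 | 4
2 | 5
3 | 2
4 | 5
5 | 4
6 | 4
7 | 2
9 | 1
10 | 1
11 | 1
12 | 2
13 | 5
14 | 1
15 | 1
16 | 5
17 | 5
18 | 2
19 | 4
21 | 5
22 | 4
24 | 1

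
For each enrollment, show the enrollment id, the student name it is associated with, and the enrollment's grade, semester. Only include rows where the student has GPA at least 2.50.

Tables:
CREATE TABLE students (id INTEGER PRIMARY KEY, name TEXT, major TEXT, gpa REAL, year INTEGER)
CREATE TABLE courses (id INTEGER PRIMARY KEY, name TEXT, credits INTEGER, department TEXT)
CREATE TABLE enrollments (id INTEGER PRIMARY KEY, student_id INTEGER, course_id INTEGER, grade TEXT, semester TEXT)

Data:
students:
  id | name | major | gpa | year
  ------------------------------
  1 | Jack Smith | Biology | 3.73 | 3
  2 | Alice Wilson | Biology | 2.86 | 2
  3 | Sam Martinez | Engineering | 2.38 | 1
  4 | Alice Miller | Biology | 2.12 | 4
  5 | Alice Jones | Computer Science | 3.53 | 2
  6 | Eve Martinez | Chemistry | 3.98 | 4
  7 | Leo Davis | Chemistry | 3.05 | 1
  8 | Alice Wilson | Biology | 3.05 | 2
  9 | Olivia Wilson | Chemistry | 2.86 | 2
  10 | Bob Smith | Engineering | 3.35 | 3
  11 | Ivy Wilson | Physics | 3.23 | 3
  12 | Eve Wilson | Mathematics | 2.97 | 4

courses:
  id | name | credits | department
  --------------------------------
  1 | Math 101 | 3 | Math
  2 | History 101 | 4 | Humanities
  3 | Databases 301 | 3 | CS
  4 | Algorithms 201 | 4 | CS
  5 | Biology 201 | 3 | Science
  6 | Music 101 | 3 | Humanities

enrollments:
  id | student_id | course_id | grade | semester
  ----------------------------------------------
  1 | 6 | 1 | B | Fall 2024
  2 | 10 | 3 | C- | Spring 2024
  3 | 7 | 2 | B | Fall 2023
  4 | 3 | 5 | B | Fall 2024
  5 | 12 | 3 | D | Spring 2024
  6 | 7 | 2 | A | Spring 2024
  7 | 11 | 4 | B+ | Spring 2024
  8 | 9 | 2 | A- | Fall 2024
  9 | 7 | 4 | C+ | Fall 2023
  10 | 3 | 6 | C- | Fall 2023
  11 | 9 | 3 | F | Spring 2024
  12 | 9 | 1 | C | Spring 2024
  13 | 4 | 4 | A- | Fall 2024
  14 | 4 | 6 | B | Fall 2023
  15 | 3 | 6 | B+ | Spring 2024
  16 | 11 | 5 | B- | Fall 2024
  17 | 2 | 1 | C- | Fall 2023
SELECT c.id, p.name AS student, c.grade, c.semester FROM enrollments c JOIN students p ON c.student_id = p.id WHERE p.gpa >= 2.5

Execution result:
id | student | grade | semester
1 | Eve Martinez | B | Fall 2024
2 | Bob Smith | C- | Spring 2024
3 | Leo Davis | B | Fall 2023
5 | Eve Wilson | D | Spring 2024
6 | Leo Davis | A | Spring 2024
7 | Ivy Wilson | B+ | Spring 2024
8 | Olivia Wilson | A- | Fall 2024
9 | Leo Davis | C+ | Fall 2023
11 | Olivia Wilson | F | Spring 2024
12 | Olivia Wilson | C | Spring 2024
16 | Ivy Wilson | B- | Fall 2024
17 | Alice Wilson | C- | Fall 2023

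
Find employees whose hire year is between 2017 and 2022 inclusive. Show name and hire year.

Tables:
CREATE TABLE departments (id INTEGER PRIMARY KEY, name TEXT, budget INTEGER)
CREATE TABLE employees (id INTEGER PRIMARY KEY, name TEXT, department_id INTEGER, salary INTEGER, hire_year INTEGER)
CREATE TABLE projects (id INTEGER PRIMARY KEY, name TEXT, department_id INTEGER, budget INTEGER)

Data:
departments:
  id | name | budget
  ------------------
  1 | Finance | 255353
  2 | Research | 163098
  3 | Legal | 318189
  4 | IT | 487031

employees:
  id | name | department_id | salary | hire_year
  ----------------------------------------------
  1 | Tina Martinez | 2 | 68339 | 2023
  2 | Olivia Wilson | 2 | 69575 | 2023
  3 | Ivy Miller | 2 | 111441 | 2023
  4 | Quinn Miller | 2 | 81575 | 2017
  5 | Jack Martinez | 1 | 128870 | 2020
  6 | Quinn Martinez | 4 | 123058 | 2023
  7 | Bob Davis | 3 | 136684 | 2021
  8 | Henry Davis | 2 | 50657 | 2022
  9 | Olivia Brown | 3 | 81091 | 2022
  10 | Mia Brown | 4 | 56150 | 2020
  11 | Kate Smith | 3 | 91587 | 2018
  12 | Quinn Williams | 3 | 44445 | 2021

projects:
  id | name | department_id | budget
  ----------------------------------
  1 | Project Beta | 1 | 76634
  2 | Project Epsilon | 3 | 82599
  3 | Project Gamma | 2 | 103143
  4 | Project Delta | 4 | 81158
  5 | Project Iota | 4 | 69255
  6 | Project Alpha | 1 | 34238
SELECT name, hire_year FROM employees WHERE hire_year BETWEEN 2017 AND 2022

Execution result:
name | hire_year
Quinn Miller | 2017
Jack Martinez | 2020
Bob Davis | 2021
Henry Davis | 2022
Olivia Brown | 2022
Mia Brown | 2020
Kate Smith | 2018
Quinn Williams | 2021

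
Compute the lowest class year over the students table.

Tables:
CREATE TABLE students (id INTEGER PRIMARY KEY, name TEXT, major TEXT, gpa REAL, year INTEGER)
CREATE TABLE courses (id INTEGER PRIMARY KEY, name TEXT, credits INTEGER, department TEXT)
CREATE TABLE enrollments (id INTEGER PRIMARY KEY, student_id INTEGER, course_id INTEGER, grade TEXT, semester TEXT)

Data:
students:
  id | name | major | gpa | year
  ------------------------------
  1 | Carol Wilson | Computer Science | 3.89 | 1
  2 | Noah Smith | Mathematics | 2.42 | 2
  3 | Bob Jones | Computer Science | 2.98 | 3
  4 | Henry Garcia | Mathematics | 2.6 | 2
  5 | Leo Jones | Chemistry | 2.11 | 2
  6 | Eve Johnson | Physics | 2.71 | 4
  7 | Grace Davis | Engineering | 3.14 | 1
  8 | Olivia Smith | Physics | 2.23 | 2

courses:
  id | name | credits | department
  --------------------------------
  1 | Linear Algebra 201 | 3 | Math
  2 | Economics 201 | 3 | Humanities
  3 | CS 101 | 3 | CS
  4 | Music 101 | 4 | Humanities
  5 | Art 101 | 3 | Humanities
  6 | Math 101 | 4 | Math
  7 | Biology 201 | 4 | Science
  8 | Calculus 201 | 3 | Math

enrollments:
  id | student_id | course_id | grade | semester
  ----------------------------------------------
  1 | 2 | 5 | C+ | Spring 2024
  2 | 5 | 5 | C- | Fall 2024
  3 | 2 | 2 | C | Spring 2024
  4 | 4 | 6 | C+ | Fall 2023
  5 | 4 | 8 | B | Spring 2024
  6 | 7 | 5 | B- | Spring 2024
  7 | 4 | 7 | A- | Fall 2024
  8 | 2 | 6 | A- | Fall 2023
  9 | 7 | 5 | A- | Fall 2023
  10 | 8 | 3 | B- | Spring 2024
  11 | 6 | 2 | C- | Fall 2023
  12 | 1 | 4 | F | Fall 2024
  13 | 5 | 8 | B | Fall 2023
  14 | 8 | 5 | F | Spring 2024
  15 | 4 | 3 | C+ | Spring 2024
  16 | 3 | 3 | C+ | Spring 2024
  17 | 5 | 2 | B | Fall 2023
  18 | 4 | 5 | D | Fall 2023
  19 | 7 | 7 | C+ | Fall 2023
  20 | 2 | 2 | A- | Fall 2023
SELECT MIN(year) FROM students

Execution result:
1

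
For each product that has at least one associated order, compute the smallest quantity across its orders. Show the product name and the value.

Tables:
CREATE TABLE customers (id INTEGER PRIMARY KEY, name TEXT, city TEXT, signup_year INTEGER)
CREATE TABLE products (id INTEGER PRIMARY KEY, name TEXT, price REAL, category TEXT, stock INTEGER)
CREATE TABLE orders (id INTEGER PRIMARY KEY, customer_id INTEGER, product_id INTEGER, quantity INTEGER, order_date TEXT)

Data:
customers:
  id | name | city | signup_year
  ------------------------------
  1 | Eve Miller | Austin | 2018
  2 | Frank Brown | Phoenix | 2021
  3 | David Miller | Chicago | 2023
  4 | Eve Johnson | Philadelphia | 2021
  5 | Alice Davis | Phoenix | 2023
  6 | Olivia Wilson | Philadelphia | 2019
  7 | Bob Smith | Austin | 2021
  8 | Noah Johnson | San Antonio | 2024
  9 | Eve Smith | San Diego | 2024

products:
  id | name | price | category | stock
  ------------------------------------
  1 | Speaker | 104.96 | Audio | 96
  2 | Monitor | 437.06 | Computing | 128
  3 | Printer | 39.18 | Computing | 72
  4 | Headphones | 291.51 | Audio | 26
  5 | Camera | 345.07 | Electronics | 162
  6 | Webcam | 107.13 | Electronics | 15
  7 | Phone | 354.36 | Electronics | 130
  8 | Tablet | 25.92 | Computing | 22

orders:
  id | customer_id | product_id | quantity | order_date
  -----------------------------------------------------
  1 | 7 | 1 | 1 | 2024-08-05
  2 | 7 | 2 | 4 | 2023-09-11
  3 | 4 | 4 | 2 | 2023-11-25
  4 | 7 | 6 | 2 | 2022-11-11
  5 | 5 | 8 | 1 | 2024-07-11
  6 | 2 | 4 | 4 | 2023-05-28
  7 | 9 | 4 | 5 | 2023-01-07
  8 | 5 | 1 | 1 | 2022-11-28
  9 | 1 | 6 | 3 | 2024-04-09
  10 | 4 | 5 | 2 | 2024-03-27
SELECT p.name, MIN(c.quantity) AS min_quantity FROM orders c JOIN products p ON c.product_id = p.id GROUP BY p.id, p.name

Execution result:
name | min_quantity
Speaker | 1
Monitor | 4
Headphones | 2
Camera | 2
Webcam | 2
Tablet | 1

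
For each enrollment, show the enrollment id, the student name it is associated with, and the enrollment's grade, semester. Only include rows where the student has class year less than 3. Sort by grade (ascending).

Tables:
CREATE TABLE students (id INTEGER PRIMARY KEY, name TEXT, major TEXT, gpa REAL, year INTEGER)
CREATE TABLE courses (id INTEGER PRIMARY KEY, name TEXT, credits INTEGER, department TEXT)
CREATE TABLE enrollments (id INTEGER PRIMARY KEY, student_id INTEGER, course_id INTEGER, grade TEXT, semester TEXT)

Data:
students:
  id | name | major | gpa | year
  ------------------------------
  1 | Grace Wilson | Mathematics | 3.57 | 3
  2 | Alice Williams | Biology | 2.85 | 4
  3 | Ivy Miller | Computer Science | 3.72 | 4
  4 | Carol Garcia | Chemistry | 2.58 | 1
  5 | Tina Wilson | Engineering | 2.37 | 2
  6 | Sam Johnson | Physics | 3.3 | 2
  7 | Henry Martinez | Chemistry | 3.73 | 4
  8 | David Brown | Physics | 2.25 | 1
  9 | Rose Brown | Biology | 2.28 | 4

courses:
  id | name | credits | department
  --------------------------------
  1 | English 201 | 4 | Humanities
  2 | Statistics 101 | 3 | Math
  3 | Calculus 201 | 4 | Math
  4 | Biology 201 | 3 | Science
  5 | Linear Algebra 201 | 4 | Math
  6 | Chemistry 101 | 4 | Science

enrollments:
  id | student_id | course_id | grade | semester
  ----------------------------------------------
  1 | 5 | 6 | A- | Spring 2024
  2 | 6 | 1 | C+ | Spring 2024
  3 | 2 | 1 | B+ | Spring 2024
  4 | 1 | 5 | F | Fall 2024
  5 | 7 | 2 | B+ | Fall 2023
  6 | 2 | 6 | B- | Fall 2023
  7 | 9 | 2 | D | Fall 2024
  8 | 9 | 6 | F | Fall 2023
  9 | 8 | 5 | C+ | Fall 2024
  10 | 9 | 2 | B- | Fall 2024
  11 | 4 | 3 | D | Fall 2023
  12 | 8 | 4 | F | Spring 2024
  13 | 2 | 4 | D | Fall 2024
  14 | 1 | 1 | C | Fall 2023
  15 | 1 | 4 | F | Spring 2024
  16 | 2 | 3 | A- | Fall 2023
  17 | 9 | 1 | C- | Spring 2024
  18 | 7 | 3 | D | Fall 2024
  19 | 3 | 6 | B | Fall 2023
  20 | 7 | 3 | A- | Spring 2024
SELECT c.id, p.name AS student, c.grade, c.semester FROM enrollments c JOIN students p ON c.student_id = p.id WHERE p.year < 3 ORDER BY c.grade ASC

Execution result:
id | student | grade | semester
1 | Tina Wilson | A- | Spring 2024
2 | Sam Johnson | C+ | Spring 2024
9 | David Brown | C+ | Fall 2024
11 | Carol Garcia | D | Fall 2023
12 | David Brown | F | Spring 2024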